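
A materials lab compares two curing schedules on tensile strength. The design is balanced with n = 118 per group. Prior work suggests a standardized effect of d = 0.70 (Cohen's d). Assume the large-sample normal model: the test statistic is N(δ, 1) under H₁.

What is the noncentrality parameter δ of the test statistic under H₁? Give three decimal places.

The noncentrality parameter scales effect size by the design's sample-size factor: δ = d·√(n/2) = 0.70 × √(118/2) = 5.3768

δ ≈ 5.377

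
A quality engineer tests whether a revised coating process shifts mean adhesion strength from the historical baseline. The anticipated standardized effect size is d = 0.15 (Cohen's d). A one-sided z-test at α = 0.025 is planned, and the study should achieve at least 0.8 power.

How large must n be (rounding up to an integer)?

n = 349

For power 0.8 need Φ(δ − z_{0.025}) = 0.8, so δ = z_{0.025} + z_{0.20} = 1.960 + 0.842 = 2.802.
δ = d·√n ⇒ n = (δ/d)² = (2.802 / 0.15)² = 348.84.
Round up to the next whole unit.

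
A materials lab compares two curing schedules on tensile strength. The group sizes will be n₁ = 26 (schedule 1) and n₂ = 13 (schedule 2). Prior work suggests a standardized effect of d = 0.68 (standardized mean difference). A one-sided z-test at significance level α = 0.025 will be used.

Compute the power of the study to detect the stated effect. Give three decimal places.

Noncentrality parameter: δ = d / √(1/n₁ + 1/n₂) = 0.68 / √(1/26 + 1/13) = 2.0019
One-sided α = 0.025 → critical value z_{0.025} = 1.960.
Power = P(Z > 1.960 − δ) = Φ(0.042) = 0.5167.

Power ≈ 0.517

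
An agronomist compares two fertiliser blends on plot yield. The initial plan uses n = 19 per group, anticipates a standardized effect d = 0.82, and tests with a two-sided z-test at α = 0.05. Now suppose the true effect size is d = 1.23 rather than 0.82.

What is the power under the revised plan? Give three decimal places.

Power ≈ 0.966

With d = 1.23: δ = d·√(n/2) = 1.23 × √(19/2) = 3.7911. Critical value z_{0.025} = 1.960.
Revised power = Φ(δ − 1.960) + Φ(−δ − 1.960) = Φ(1.831) + Φ(-5.751) = 0.9665 + 0.0000 = 0.9665.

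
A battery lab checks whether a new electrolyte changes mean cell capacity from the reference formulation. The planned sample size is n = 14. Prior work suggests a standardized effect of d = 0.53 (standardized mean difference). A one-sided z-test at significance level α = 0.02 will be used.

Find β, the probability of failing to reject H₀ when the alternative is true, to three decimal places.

Noncentrality parameter: δ = d·√n = 0.53 × √14 = 1.9831
One-sided α = 0.02 → critical value z_{0.02} = 2.054.
Power = P(Z > 2.054 − δ) = Φ(-0.071) = 0.4718.
Type II error: β = 1 − power = 1 − 0.4718 = 0.5282.

β ≈ 0.528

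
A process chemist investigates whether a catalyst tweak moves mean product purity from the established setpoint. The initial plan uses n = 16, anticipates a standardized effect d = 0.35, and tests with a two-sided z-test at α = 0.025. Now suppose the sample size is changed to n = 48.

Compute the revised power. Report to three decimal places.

With n = 48: δ = d·√n = 0.35 × √48 = 2.4249. Critical value z_{0.0125} = 2.241.
Revised power = Φ(δ − 2.241) + Φ(−δ − 2.241) = Φ(0.183) + Φ(-4.666) = 0.5728 + 0.0000 = 0.5728.

Power ≈ 0.573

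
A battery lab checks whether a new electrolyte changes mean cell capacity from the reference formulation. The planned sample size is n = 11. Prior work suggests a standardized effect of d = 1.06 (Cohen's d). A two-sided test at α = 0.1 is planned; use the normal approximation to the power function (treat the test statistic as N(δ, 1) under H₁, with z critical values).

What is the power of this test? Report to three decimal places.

Noncentrality parameter: δ = d·√n = 1.06 × √11 = 3.5156
Critical value for a two-sided test at α = 0.1: z_{α/2} = 1.645.
Power = Φ(δ − 1.645) + Φ(−δ − 1.645) = Φ(1.871) + Φ(-5.160) = 0.9693 + 0.0000 = 0.9693.

Power ≈ 0.969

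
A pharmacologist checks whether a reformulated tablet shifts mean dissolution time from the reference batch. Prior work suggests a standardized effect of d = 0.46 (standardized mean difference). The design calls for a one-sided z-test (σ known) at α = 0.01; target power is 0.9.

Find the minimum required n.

Set Φ(δ − 2.326) = 0.9; then δ − 2.326 = Φ⁻¹(0.9) = 1.282, giving δ = 3.608.
δ = d·√n ⇒ n = (δ/d)² = (3.608 / 0.46)² = 61.52.
Round up to the next whole unit.

n = 62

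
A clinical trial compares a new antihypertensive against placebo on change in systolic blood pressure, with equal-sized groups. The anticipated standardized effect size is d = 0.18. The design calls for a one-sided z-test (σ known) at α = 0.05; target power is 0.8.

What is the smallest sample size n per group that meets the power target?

Set Φ(δ − 1.645) = 0.8; then δ − 1.645 = Φ⁻¹(0.8) = 0.842, giving δ = 2.486.
δ = d·√(n/2) ⇒ n = 2(δ/d)² = 2 × (2.486 / 0.18)² = 381.64.
Round up to the next whole unit.

n = 382 per group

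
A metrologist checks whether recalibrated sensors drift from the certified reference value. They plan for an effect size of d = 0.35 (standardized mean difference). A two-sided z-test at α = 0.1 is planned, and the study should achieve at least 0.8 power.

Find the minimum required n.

n = 51

Set Φ(δ − 1.645) = 0.8; then δ − 1.645 = Φ⁻¹(0.8) = 0.842, giving δ = 2.486.
(Ignoring the negligible lower-tail rejection probability gives the usual closed-form inversion.)
δ = d·√n ⇒ n = (δ/d)² = (2.486 / 0.35)² = 50.47.
Round up to the next whole unit.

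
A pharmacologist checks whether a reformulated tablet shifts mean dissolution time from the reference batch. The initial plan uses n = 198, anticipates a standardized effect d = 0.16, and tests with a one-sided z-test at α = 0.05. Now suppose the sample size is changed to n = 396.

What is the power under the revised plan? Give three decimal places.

With n = 396: δ = d·√n = 0.16 × √396 = 3.1840. Critical value z_{0.05} = 1.645.
Revised power = P(Z > 1.645 − δ) = Φ(1.539) = 0.9381.

Power ≈ 0.938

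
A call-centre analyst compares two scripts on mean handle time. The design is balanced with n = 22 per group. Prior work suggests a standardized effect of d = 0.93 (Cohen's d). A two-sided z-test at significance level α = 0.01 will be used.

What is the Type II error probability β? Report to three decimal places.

β ≈ 0.306

Noncentrality parameter: δ = d·√(n/2) = 0.93 × √(22/2) = 3.0845
Two-sided α = 0.01 → critical value z_{0.005} = 2.576.
Power = Φ(δ − 2.576) + Φ(−δ − 2.576) = Φ(0.509) + Φ(-5.660) = 0.6945 + 0.0000 = 0.6945.
Type II error: β = 1 − power = 1 − 0.6945 = 0.3055.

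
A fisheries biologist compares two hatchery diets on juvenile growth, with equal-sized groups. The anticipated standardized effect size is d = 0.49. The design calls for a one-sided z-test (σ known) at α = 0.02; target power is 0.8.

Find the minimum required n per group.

n = 70 per group

For power 0.8 need Φ(δ − z_{0.02}) = 0.8, so δ = z_{0.02} + z_{0.20} = 2.054 + 0.842 = 2.895.
δ = d·√(n/2) ⇒ n = 2(δ/d)² = 2 × (2.895 / 0.49)² = 69.83.
Rounding up, n = 70 per group.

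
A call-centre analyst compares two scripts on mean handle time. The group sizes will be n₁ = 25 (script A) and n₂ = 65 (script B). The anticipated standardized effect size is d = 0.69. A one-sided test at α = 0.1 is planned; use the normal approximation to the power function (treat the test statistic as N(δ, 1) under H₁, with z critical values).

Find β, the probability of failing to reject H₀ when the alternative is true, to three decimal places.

Noncentrality parameter: δ = d / √(1/n₁ + 1/n₂) = 0.69 / √(1/25 + 1/65) = 2.9319
One-sided α = 0.1 → critical value z_{0.1} = 1.282.
Power = P(Z > 1.282 − δ) = Φ(1.650) = 0.9506.
Type II error: β = 1 − power = 1 − 0.9506 = 0.0494.

β ≈ 0.049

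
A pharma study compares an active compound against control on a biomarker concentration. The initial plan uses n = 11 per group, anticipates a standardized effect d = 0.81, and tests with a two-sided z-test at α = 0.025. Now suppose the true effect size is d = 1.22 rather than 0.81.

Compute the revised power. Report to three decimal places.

With d = 1.22: δ = d·√(n/2) = 1.22 × √(11/2) = 2.8612. Critical value z_{0.0125} = 2.241.
Revised power = Φ(δ − 2.241) + Φ(−δ − 2.241) = Φ(0.620) + Φ(-5.103) = 0.7323 + 0.0000 = 0.7323.

Power ≈ 0.732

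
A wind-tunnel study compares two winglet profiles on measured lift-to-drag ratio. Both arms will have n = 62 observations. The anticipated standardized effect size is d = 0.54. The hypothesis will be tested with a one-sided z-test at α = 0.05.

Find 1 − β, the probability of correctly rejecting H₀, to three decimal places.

Noncentrality parameter: δ = d·√(n/2) = 0.54 × √(62/2) = 3.0066
One-sided α = 0.05 → critical value z_{0.05} = 1.645.
Power = P(Z > 1.645 − δ) = Φ(1.362) = 0.9134.

Power ≈ 0.913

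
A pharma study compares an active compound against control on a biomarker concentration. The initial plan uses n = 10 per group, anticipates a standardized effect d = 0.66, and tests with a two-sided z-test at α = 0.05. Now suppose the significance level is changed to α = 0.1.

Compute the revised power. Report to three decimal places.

Power ≈ 0.434

δ = d·√(n/2) = 0.66 × √(10/2) = 1.4758 (unchanged). New critical value: z_{0.05} = 1.645.
Revised power = Φ(δ − 1.645) + Φ(−δ − 1.645) = Φ(-0.169) + Φ(-3.121) = 0.4329 + 0.0009 = 0.4338.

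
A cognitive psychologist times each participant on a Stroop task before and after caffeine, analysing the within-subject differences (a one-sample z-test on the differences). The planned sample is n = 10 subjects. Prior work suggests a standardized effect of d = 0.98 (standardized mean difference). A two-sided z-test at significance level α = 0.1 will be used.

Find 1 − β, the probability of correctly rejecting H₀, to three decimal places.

Power ≈ 0.927

Noncentrality parameter: δ = d·√n = 0.98 × √10 = 3.0990
Two-sided α = 0.1 → critical value z_{0.05} = 1.645.
Power = Φ(δ − 1.645) + Φ(−δ − 1.645) = Φ(1.454) + Φ(-4.744) = 0.9271 + 0.0000 = 0.9271.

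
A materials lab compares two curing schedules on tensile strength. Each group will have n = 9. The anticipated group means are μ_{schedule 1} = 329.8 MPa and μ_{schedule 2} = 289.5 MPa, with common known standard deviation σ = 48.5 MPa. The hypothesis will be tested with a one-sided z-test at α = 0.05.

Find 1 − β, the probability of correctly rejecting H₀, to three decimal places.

Standardized effect: d = |μ_{schedule 1} − μ_{schedule 2}| / σ = |329.8 − 289.5| / 48.5 = 0.8309
Noncentrality parameter: δ = d·√(n/2) = 0.8309 × √(9/2) = 1.7627
Critical value for a one-sided test at α = 0.05: z_α = 1.645.
Power = Φ(δ − 1.645) = Φ(0.118) = 0.5469.

Power ≈ 0.547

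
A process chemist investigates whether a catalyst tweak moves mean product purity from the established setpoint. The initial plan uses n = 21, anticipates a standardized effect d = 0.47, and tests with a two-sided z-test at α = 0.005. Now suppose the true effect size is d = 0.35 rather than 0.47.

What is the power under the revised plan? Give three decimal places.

Power ≈ 0.114

With d = 0.35: δ = d·√n = 0.35 × √21 = 1.6039. Critical value z_{0.0025} = 2.807.
Revised power = Φ(δ − 2.807) + Φ(−δ − 2.807) = Φ(-1.203) + Φ(-4.411) = 0.1145 + 0.0000 = 0.1145.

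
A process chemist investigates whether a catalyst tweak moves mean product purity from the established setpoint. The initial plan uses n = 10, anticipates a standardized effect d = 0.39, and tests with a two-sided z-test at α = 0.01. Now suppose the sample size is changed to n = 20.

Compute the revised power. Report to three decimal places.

Power ≈ 0.203

With n = 20: δ = d·√n = 0.39 × √20 = 1.7441. Critical value z_{0.005} = 2.576.
Revised power = Φ(δ − 2.576) + Φ(−δ − 2.576) = Φ(-0.832) + Φ(-4.320) = 0.2028 + 0.0000 = 0.2028.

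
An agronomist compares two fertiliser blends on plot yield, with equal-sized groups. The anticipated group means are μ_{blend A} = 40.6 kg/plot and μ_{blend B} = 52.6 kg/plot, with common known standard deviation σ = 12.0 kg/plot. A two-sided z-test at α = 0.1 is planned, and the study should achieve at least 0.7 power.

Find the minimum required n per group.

n = 10 per group

Standardized effect: d = |μ_{blend A} − μ_{blend B}| / σ = |40.6 − 52.6| / 12.0 = 1.0000
Set Φ(δ − 1.645) = 0.7; then δ − 1.645 = Φ⁻¹(0.7) = 0.524, giving δ = 2.169.
(Ignoring the negligible lower-tail rejection probability gives the usual closed-form inversion.)
δ = d·√(n/2) ⇒ n = 2(δ/d)² = 2 × (2.169 / 1.0000)² = 9.41.
Rounding up, n = 10 per group.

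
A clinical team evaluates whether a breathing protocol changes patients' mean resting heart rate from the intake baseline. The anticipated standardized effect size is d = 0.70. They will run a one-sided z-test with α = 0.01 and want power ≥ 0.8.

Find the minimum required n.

Set Φ(δ − 2.326) = 0.8; then δ − 2.326 = Φ⁻¹(0.8) = 0.842, giving δ = 3.168.
δ = d·√n ⇒ n = (δ/d)² = (3.168 / 0.70)² = 20.48.
Rounding up, n = 21.

n = 21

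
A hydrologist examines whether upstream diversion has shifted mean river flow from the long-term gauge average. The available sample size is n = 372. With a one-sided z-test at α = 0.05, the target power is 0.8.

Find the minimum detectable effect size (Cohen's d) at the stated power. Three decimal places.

Required noncentrality: δ = z_{0.05} + z_{0.20} = 1.645 + 0.842 = 2.486.
δ = d·√n ⇒ d = δ/√n = 2.486/√372 = 0.1289.

d ≈ 0.129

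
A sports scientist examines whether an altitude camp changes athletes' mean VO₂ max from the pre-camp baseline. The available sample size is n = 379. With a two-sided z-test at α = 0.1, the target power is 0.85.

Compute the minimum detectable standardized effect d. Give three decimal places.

d ≈ 0.138

Need Φ(δ − 1.645) = 0.85, so δ = 1.645 + 1.036 = 2.681.
(The second rejection-region term Φ(−δ − z_{α/2}) is negligible and dropped.)
δ = d·√n ⇒ d = δ/√n = 2.681/√379 = 0.1377.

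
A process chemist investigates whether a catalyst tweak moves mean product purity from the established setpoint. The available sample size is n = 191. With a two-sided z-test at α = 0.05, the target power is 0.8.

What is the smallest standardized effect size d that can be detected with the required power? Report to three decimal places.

Required noncentrality: δ = z_{0.025} + z_{0.20} = 1.960 + 0.842 = 2.802.
(Lower-tail contribution to power is negligible for δ > 0.)
δ = d·√n ⇒ d = δ/√n = 2.802/√191 = 0.2027.

d ≈ 0.203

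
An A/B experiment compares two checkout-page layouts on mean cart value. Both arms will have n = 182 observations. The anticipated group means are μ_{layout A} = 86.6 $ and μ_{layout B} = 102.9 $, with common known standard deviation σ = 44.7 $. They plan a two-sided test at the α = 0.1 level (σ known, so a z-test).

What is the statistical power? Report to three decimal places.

Standardized effect: d = |μ_{layout A} − μ_{layout B}| / σ = |86.6 − 102.9| / 44.7 = 0.3647
Noncentrality parameter: δ = d·√(n/2) = 0.3647 × √(182/2) = 3.4786
Critical value for a two-sided test at α = 0.1: z_{α/2} = 1.645.
Power = Φ(δ − 1.645) + Φ(−δ − 1.645) = Φ(1.834) + Φ(-5.123) = 0.9667 + 0.0000 = 0.9667.

Power ≈ 0.967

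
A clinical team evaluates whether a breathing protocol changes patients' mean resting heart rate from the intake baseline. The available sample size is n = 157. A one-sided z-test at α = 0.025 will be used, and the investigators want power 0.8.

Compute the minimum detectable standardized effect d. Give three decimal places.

d ≈ 0.224

Need Φ(δ − 1.960) = 0.8, so δ = 1.960 + 0.842 = 2.802.
δ = d·√n ⇒ d = δ/√n = 2.802/√157 = 0.2236.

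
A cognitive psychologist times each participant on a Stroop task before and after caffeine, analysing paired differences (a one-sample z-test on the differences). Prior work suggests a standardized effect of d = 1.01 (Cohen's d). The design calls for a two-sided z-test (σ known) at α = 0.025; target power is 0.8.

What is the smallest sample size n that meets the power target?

n = 10

Set Φ(δ − 2.241) = 0.8; then δ − 2.241 = Φ⁻¹(0.8) = 0.842, giving δ = 3.083.
(The Φ(−δ − z_{α/2}) term is vanishingly small for δ > 0 and is dropped in the standard sample-size formula.)
δ = d·√n ⇒ n = (δ/d)² = (3.083 / 1.01)² = 9.32.
Round up to the next whole unit.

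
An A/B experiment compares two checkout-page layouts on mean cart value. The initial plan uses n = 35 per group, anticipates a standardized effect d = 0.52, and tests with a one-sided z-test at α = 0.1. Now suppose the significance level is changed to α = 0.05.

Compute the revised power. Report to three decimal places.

δ = d·√(n/2) = 0.52 × √(35/2) = 2.1753 (unchanged). New critical value: z_{0.05} = 1.645.
Revised power = Φ(δ − 1.645) = Φ(0.530) = 0.7021.

Power ≈ 0.702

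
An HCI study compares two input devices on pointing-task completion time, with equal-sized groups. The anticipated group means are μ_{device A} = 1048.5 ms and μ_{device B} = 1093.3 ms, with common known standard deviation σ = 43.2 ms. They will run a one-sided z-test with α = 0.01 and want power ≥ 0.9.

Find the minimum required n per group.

Standardized effect: d = |μ_{device A} − μ_{device B}| / σ = |1048.5 − 1093.3| / 43.2 = 1.0370
Set Φ(δ − 2.326) = 0.9; then δ − 2.326 = Φ⁻¹(0.9) = 1.282, giving δ = 3.608.
δ = d·√(n/2) ⇒ n = 2(δ/d)² = 2 × (3.608 / 1.0370)² = 24.21.
Rounding up, n = 25 per group.

n = 25 per group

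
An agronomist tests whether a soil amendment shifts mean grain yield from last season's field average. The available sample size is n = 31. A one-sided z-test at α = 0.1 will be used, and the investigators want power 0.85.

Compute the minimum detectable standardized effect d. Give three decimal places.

Required noncentrality: δ = z_{0.1} + z_{0.15} = 1.282 + 1.036 = 2.318.
δ = d·√n ⇒ d = δ/√n = 2.318/√31 = 0.4163.

d ≈ 0.416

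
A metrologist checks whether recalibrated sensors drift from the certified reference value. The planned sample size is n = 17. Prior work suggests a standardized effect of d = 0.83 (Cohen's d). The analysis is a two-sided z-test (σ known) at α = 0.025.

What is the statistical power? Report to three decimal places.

Power ≈ 0.881

Noncentrality parameter: δ = d·√n = 0.83 × √17 = 3.4222
Two-sided α = 0.025 → critical value z_{0.0125} = 2.241.
Power = Φ(δ − 2.241) + Φ(−δ − 2.241) = Φ(1.181) + Φ(-5.664) = 0.8812 + 0.0000 = 0.8812.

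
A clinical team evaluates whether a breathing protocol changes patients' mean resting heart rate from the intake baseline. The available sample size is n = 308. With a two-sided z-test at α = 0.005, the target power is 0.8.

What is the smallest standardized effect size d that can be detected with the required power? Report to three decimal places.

Need Φ(δ − 2.807) = 0.8, so δ = 2.807 + 0.842 = 3.649.
(Lower-tail contribution to power is negligible for δ > 0.)
δ = d·√n ⇒ d = δ/√n = 3.649/√308 = 0.2079.

d ≈ 0.208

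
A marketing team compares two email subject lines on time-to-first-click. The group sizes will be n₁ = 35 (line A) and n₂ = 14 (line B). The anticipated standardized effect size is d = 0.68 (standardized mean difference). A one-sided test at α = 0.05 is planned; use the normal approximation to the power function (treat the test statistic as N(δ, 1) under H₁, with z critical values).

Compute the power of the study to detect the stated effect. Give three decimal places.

Noncentrality parameter: δ = d / √(1/n₁ + 1/n₂) = 0.68 / √(1/35 + 1/14) = 2.1503
One-sided α = 0.05 → critical value z_{0.05} = 1.645.
Power = Φ(δ − 1.645) = Φ(0.505) = 0.6934.

Power ≈ 0.693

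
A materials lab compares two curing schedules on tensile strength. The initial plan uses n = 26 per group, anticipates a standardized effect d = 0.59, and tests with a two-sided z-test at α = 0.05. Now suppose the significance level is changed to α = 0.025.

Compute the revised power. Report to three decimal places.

Power ≈ 0.455

δ = d·√(n/2) = 0.59 × √(26/2) = 2.1273 (unchanged). New critical value: z_{0.0125} = 2.241.
Revised power = Φ(δ − 2.241) + Φ(−δ − 2.241) = Φ(-0.114) + Φ(-4.369) = 0.4546 + 0.0000 = 0.4546.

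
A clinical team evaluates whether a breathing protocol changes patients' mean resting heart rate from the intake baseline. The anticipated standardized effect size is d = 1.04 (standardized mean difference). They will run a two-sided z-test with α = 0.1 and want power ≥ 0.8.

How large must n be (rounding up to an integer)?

Set Φ(δ − 1.645) = 0.8; then δ − 1.645 = Φ⁻¹(0.8) = 0.842, giving δ = 2.486.
(For δ > 0 the lower-tail rejection region contributes negligibly to power, so the one-term inversion is standard.)
δ = d·√n ⇒ n = (δ/d)² = (2.486 / 1.04)² = 5.72.
Round up to the next whole unit.

n = 6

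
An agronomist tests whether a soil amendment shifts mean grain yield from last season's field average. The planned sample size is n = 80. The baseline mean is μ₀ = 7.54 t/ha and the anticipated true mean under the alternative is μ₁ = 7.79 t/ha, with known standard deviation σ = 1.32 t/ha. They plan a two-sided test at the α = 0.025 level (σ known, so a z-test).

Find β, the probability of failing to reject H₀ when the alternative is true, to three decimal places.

Standardized effect: d = |μ₁ − μ₀| / σ = |7.79 − 7.54| / 1.32 = 0.1894
Noncentrality parameter: δ = d·√n = 0.1894 × √80 = 1.6940
Two-sided α = 0.025 → critical value z_{0.0125} = 2.241.
Power = Φ(δ − 2.241) + Φ(−δ − 2.241) = Φ(-0.547) + Φ(-3.935) = 0.2920 + 0.0000 = 0.2921.
Type II error: β = 1 − power = 1 − 0.2921 = 0.7079.

β ≈ 0.708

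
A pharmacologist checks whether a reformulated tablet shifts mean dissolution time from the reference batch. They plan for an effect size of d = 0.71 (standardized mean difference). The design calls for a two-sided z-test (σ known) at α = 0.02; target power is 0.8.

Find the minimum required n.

For power 0.8 need Φ(δ − z_{0.01}) = 0.8, so δ = z_{0.01} + z_{0.20} = 2.326 + 0.842 = 3.168.
(For δ > 0 the lower-tail rejection region contributes negligibly to power, so the one-term inversion is standard.)
δ = d·√n ⇒ n = (δ/d)² = (3.168 / 0.71)² = 19.91.
Round up to the next whole unit.

n = 20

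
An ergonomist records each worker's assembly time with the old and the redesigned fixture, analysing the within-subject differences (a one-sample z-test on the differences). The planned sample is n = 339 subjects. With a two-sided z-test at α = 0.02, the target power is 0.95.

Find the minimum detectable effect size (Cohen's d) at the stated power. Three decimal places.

Need Φ(δ − 2.326) = 0.95, so δ = 2.326 + 1.645 = 3.971.
(The second rejection-region term Φ(−δ − z_{α/2}) is negligible and dropped.)
δ = d·√n ⇒ d = δ/√n = 3.971/√339 = 0.2157.

d ≈ 0.216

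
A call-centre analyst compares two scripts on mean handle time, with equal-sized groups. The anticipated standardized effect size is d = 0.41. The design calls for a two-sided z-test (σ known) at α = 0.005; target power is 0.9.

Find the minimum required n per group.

For power 0.9 need Φ(δ − z_{0.0025}) = 0.9, so δ = z_{0.0025} + z_{0.10} = 2.807 + 1.282 = 4.089.
(Ignoring the negligible lower-tail rejection probability gives the usual closed-form inversion.)
δ = d·√(n/2) ⇒ n = 2(δ/d)² = 2 × (4.089 / 0.41)² = 198.89.
Rounding up, n = 199 per group.

n = 199 per group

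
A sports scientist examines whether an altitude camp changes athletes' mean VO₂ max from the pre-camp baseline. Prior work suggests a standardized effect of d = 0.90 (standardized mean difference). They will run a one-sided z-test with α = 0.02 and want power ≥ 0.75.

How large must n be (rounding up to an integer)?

For power 0.75 need Φ(δ − z_{0.02}) = 0.75, so δ = z_{0.02} + z_{0.25} = 2.054 + 0.674 = 2.728.
δ = d·√n ⇒ n = (δ/d)² = (2.728 / 0.90)² = 9.19.
Rounding up, n = 10.

n = 10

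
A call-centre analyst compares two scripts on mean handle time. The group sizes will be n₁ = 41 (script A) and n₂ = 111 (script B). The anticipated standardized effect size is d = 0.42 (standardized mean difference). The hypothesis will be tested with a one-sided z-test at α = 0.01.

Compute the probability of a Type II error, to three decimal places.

β ≈ 0.511

Noncentrality parameter: δ = d / √(1/n₁ + 1/n₂) = 0.42 / √(1/41 + 1/111) = 2.2982
Critical value for a one-sided test at α = 0.01: z_α = 2.326.
Power = P(Z > 2.326 − δ) = Φ(-0.028) = 0.4888.
Type II error: β = 1 − power = 1 − 0.4888 = 0.5112.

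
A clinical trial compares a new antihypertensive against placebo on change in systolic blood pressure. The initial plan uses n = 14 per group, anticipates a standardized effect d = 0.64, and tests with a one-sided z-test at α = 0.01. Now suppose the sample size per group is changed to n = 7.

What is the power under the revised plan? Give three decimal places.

Power ≈ 0.129

With n = 7 per group: δ = d·√(n/2) = 0.64 × √(7/2) = 1.1973. Critical value z_{0.01} = 2.326.
Revised power = P(Z > 2.326 − δ) = Φ(-1.129) = 0.1294.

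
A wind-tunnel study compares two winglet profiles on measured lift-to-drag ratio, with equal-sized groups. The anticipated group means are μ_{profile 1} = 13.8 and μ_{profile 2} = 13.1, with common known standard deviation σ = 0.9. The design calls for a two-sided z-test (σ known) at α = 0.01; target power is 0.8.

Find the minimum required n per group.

n = 39 per group

Standardized effect: d = |μ_{profile 1} − μ_{profile 2}| / σ = |13.8 − 13.1| / 0.9 = 0.7778
Set Φ(δ − 2.576) = 0.8; then δ − 2.576 = Φ⁻¹(0.8) = 0.842, giving δ = 3.417.
(The Φ(−δ − z_{α/2}) term is vanishingly small for δ > 0 and is dropped in the standard sample-size formula.)
δ = d·√(n/2) ⇒ n = 2(δ/d)² = 2 × (3.417 / 0.7778)² = 38.61.
Rounding up, n = 39 per group.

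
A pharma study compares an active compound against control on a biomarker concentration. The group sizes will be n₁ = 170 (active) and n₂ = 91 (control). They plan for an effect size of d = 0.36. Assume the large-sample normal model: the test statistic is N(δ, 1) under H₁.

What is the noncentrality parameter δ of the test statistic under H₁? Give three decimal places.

δ ≈ 2.772

δ = d / √(1/n₁ + 1/n₂) = 0.36 / √(1/170 + 1/91) = 2.7716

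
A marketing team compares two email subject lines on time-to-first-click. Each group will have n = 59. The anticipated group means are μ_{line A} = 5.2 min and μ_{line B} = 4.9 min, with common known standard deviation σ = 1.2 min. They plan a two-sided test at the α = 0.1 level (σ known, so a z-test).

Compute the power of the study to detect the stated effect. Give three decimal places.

Standardized effect: d = |μ_{line A} − μ_{line B}| / σ = |5.2 − 4.9| / 1.2 = 0.2500
Noncentrality parameter: λ = d·√(n/2) = 0.2500 × √(59/2) = 1.3578
Two-sided α = 0.1 → critical value z_{0.05} = 1.645.
Power = Φ(λ − 1.645) + Φ(−λ − 1.645) = Φ(-0.287) + Φ(-3.003) = 0.3871 + 0.0013 = 0.3884.

Power ≈ 0.388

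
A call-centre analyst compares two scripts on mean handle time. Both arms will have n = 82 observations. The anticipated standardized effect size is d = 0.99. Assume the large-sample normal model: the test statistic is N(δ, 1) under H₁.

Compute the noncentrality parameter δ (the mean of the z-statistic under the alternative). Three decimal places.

δ ≈ 6.339

The noncentrality parameter scales effect size by the design's sample-size factor: δ = d·√(n/2) = 0.99 × √(82/2) = 6.3391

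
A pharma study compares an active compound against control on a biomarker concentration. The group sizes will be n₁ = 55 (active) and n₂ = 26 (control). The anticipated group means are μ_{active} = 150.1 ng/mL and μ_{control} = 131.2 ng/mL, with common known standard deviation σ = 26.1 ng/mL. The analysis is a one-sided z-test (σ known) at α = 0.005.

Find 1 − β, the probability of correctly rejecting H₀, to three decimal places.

Standardized effect: d = |μ_{active} − μ_{control}| / σ = |150.1 − 131.2| / 26.1 = 0.7241
Noncentrality parameter: δ = d / √(1/n₁ + 1/n₂) = 0.7241 / √(1/55 + 1/26) = 3.0426
One-sided α = 0.005 → critical value z_{0.005} = 2.576.
Power = P(Z > 2.576 − δ) = Φ(0.467) = 0.6797.

Power ≈ 0.680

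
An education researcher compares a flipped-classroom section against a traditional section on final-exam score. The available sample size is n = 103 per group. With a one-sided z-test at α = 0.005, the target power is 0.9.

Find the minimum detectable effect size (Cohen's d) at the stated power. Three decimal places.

d ≈ 0.538

Required noncentrality: δ = z_{0.005} + z_{0.10} = 2.576 + 1.282 = 3.857.
δ = d·√(n/2) ⇒ d = δ/√(n/2) = 3.857/√(103/2) = 0.5375.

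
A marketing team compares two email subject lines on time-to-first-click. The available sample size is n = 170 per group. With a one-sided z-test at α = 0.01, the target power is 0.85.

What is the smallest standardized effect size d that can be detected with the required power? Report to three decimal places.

Required noncentrality: δ = z_{0.01} + z_{0.15} = 2.326 + 1.036 = 3.363.
δ = d·√(n/2) ⇒ d = δ/√(n/2) = 3.363/√(170/2) = 0.3647.

d ≈ 0.365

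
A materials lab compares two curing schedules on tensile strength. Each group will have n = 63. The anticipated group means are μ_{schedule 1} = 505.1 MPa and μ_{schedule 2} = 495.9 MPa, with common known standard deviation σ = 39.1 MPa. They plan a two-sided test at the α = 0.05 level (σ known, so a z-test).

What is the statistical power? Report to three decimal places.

Standardized effect: d = |μ_{schedule 1} − μ_{schedule 2}| / σ = |505.1 − 495.9| / 39.1 = 0.2353
Noncentrality parameter: δ = d·√(n/2) = 0.2353 × √(63/2) = 1.3206
Two-sided α = 0.05 → critical value z_{0.025} = 1.960.
Power = Φ(δ − 1.960) + Φ(−δ − 1.960) = Φ(-0.639) + Φ(-3.281) = 0.2613 + 0.0005 = 0.2618.

Power ≈ 0.262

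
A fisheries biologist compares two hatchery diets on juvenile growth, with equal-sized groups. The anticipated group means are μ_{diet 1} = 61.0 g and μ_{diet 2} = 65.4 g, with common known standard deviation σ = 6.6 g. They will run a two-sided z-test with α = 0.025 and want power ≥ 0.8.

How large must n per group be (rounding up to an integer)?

Standardized effect: d = |μ_{diet 1} − μ_{diet 2}| / σ = |61.0 − 65.4| / 6.6 = 0.6667
Set Φ(δ − 2.241) = 0.8; then δ − 2.241 = Φ⁻¹(0.8) = 0.842, giving δ = 3.083.
(For δ > 0 the lower-tail rejection region contributes negligibly to power, so the one-term inversion is standard.)
δ = d·√(n/2) ⇒ n = 2(δ/d)² = 2 × (3.083 / 0.6667)² = 42.77.
Rounding up, n = 43 per group.

n = 43 per group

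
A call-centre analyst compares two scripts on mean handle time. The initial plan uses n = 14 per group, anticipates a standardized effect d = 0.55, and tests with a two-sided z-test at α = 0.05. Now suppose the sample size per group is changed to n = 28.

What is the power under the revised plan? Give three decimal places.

Power ≈ 0.539

With n = 28 per group: δ = d·√(n/2) = 0.55 × √(28/2) = 2.0579. Critical value z_{0.025} = 1.960.
Revised power = Φ(δ − 1.960) + Φ(−δ − 1.960) = Φ(0.098) + Φ(-4.018) = 0.5390 + 0.0000 = 0.5390.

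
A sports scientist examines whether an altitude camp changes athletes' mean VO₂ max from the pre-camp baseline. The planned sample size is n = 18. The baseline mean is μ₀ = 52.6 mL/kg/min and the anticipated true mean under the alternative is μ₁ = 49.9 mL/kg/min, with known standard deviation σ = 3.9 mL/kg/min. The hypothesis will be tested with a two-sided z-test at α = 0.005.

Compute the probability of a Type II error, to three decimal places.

Standardized effect: d = |μ₁ − μ₀| / σ = |49.9 − 52.6| / 3.9 = 0.6923
Noncentrality parameter: δ = d·√n = 0.6923 × √18 = 2.9372
Critical value for a two-sided test at α = 0.005: z_{α/2} = 2.807.
Power = Φ(δ − 2.807) + Φ(−δ − 2.807) = Φ(0.130) + Φ(-5.744) = 0.5518 + 0.0000 = 0.5518.
Type II error: β = 1 − power = 1 − 0.5518 = 0.4482.

β ≈ 0.448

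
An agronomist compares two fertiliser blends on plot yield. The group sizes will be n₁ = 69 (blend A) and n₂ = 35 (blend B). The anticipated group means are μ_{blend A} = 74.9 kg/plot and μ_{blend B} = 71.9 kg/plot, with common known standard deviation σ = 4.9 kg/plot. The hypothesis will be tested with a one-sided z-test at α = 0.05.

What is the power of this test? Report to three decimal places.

Power ≈ 0.904

Standardized effect: d = |μ_{blend A} − μ_{blend B}| / σ = |74.9 − 71.9| / 4.9 = 0.6122
Noncentrality parameter: λ = d / √(1/n₁ + 1/n₂) = 0.6122 / √(1/69 + 1/35) = 2.9503
One-sided α = 0.05 → critical value z_{0.05} = 1.645.
Power = P(Z > 1.645 − λ) = Φ(1.305) = 0.9041.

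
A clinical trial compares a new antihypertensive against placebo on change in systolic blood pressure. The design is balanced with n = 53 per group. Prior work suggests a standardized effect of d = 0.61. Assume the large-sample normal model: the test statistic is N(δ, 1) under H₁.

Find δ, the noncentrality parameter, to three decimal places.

The noncentrality parameter scales effect size by the design's sample-size factor: δ = d·√(n/2) = 0.61 × √(53/2) = 3.1402

δ ≈ 3.140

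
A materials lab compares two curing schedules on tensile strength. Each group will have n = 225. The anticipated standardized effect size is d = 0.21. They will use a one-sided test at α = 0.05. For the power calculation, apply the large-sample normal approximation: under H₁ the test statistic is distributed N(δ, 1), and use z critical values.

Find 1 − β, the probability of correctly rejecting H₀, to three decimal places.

Power ≈ 0.720

Noncentrality parameter: δ = d·√(n/2) = 0.21 × √(225/2) = 2.2274
One-sided α = 0.05 → critical value z_{0.05} = 1.645.
Power = Φ(δ − 1.645) = Φ(0.583) = 0.7199.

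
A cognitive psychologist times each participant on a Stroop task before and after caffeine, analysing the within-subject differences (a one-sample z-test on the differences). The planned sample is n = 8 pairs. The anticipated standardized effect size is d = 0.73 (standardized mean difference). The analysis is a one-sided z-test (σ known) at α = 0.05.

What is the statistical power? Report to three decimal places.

Noncentrality parameter: δ = d·√n = 0.73 × √8 = 2.0648
Critical value for a one-sided test at α = 0.05: z_α = 1.645.
Power = Φ(δ − 1.645) = Φ(0.420) = 0.6627.

Power ≈ 0.663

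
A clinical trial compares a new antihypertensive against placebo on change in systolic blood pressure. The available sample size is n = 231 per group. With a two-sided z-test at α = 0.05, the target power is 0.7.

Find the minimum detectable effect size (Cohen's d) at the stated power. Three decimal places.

d ≈ 0.231

Need Φ(δ − 1.960) = 0.7, so δ = 1.960 + 0.524 = 2.484.
(The second rejection-region term Φ(−δ − z_{α/2}) is negligible and dropped.)
δ = d·√(n/2) ⇒ d = δ/√(n/2) = 2.484/√(231/2) = 0.2312.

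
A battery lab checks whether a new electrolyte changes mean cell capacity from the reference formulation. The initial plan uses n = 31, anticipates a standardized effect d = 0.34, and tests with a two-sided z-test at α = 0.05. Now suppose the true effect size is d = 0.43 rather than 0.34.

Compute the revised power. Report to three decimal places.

With d = 0.43: δ = d·√n = 0.43 × √31 = 2.3941. Critical value z_{0.025} = 1.960.
Revised power = Φ(δ − 1.960) + Φ(−δ − 1.960) = Φ(0.434) + Φ(-4.354) = 0.6679 + 0.0000 = 0.6679.

Power ≈ 0.668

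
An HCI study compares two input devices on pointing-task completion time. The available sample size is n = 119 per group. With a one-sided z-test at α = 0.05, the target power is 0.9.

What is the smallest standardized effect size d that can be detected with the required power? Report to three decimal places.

d ≈ 0.379

Need Φ(δ − 1.645) = 0.9, so δ = 1.645 + 1.282 = 2.926.
δ = d·√(n/2) ⇒ d = δ/√(n/2) = 2.926/√(119/2) = 0.3794.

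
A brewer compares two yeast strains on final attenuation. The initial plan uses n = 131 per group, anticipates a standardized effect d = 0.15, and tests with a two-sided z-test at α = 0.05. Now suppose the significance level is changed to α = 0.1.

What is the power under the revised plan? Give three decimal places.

Power ≈ 0.335

δ = d·√(n/2) = 0.15 × √(131/2) = 1.2140 (unchanged). New critical value: z_{0.05} = 1.645.
Revised power = Φ(δ − 1.645) + Φ(−δ − 1.645) = Φ(-0.431) + Φ(-2.859) = 0.3333 + 0.0021 = 0.3354.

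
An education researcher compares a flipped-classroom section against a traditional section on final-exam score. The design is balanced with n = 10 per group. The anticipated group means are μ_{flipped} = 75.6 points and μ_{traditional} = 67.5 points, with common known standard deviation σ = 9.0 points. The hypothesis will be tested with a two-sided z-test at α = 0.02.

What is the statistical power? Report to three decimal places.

Standardized effect: d = |μ_{flipped} − μ_{traditional}| / σ = |75.6 − 67.5| / 9.0 = 0.9000
Noncentrality parameter: δ = d·√(n/2) = 0.9000 × √(10/2) = 2.0125
Critical value for a two-sided test at α = 0.02: z_{α/2} = 2.326.
Power = Φ(δ − 2.326) + Φ(−δ − 2.326) = Φ(-0.314) + Φ(-4.339) = 0.3768 + 0.0000 = 0.3768.

Power ≈ 0.377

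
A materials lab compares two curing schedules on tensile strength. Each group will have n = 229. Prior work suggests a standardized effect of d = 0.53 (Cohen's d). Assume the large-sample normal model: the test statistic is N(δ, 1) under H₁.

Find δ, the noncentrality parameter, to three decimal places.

The noncentrality parameter scales effect size by the design's sample-size factor: δ = d·√(n/2) = 0.53 × √(229/2) = 5.6712

δ ≈ 5.671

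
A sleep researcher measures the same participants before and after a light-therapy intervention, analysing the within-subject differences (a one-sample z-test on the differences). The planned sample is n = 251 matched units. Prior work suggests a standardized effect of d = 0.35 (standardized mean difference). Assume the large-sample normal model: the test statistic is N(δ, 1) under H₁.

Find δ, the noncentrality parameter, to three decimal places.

δ ≈ 5.545

δ = d·√n = 0.35 × √251 = 5.5450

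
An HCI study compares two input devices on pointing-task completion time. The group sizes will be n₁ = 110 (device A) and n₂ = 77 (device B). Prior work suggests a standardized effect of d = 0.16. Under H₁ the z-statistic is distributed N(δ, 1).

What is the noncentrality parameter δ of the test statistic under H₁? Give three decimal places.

δ = d / √(1/n₁ + 1/n₂) = 0.16 / √(1/110 + 1/77) = 1.0768

δ ≈ 1.077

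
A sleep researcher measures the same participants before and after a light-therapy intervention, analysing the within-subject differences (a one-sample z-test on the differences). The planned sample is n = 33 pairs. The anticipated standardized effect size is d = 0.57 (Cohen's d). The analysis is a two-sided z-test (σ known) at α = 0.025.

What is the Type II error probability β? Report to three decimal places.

Noncentrality parameter: δ = d·√n = 0.57 × √33 = 3.2744
Two-sided α = 0.025 → critical value z_{0.0125} = 2.241.
Power = Φ(δ − 2.241) + Φ(−δ − 2.241) = Φ(1.033) + Φ(-5.516) = 0.8492 + 0.0000 = 0.8492.
Type II error: β = 1 − power = 1 − 0.8492 = 0.1508.

β ≈ 0.151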